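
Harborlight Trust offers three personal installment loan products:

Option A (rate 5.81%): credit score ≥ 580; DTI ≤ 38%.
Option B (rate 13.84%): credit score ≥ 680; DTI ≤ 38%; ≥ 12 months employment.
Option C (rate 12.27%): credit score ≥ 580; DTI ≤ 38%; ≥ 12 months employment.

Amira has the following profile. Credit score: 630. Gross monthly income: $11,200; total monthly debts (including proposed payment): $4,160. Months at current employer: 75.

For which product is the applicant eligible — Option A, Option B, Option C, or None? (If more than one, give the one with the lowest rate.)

Option A

DTI = 4,160/11,200 = 37.1%.
Option A: score 630 ≥ 580; DTI 37.1% ≤ 38% → qualifies.
Option B: score 630 < 680; DTI 37.1% ≤ 38%; employment 75 ≥ 12 mo → does not qualify.
Option C: score 630 ≥ 580; DTI 37.1% ≤ 38%; employment 75 ≥ 12 mo → qualifies.
Qualifying: Option A, Option C. Lowest rate is 5.81% → Option A.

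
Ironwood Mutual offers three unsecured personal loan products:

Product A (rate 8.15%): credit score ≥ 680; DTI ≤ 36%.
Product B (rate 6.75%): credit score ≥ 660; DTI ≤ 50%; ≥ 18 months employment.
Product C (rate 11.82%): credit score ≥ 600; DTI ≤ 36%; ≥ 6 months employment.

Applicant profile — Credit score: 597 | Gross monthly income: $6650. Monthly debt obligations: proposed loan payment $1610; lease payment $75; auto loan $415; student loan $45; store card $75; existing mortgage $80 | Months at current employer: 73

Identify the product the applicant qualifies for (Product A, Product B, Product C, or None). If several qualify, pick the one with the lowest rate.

None

Total debts = (1,610 + 75 + 415 + 45 + 75 + 80) = 2,300; DTI = 2,300/6,650 = 34.6%.
Product A: score 597 < 680; DTI 34.6% ≤ 36% → does not qualify.
Product B: score 597 < 660; DTI 34.6% ≤ 50%; employment 73 ≥ 18 mo → does not qualify.
Product C: score 597 < 600; DTI 34.6% ≤ 36%; employment 73 ≥ 6 mo → does not qualify.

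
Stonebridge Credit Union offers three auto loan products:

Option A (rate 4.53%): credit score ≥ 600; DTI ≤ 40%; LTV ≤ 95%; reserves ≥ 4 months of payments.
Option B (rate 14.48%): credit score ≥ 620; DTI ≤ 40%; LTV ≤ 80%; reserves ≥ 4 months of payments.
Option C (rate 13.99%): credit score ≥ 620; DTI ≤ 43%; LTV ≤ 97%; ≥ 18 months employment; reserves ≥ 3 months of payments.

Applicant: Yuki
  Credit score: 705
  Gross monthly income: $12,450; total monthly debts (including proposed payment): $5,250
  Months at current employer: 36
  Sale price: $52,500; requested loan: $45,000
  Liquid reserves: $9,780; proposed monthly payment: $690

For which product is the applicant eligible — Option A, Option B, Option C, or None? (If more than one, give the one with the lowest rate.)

Option C

DTI = 5,250/12,450 = 42.2%.
LTV = 45,000/52,500 = 85.7%.
Reserves = 9,780/690 = 14.2 months.
Option A: score 705 ≥ 600; DTI 42.2% > 40%; LTV 85.7% ≤ 95%; reserves 14.2 ≥ 4 mo → does not qualify.
Option B: score 705 ≥ 620; DTI 42.2% > 40%; LTV 85.7% > 80%; reserves 14.2 ≥ 4 mo → does not qualify.
Option C: score 705 ≥ 620; DTI 42.2% ≤ 43%; LTV 85.7% ≤ 97%; employment 36 ≥ 18 mo; reserves 14.2 ≥ 3 mo → qualifies.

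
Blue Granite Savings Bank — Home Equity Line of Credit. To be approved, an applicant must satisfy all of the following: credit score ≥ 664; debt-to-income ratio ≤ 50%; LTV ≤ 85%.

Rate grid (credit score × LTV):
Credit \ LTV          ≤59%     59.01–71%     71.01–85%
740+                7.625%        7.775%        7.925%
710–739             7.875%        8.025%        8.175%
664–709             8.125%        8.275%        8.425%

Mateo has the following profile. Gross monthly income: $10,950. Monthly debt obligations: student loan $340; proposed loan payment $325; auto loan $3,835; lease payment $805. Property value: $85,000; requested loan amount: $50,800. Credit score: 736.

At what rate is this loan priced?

Credit score 736 ≥ 664; Total monthly debts = (340 + 325 + 3,835 + 805) = 5,305. DTI = 5,305/10,950 = 48.4% ≤ 50%
Loan-to-value = 50,800/85,000 = 59.8% — pass (85% max)
Row: 736 falls in 710–739. Column: 59.8% falls in 59.01–71%. Rate = 8.025%.

8.025%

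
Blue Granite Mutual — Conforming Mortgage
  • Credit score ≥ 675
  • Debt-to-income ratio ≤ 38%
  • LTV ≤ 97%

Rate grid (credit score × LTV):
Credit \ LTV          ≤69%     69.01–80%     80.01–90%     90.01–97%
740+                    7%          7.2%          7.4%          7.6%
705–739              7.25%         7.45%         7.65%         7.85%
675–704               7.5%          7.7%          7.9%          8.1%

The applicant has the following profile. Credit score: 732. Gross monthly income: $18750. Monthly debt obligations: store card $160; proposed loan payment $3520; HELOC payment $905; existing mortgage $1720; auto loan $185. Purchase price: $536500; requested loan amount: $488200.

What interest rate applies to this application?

Credit score 732 ≥ 675; Total monthly debts = (160 + 3,520 + 905 + 1,720 + 185) = 6,490. Debt-to-income = 6,490/18,750 = 34.6% — meets 38% limit
Loan-to-value = 488,200/536,500 = 91% — pass (97% max)
Credit 732 → row 705–739; LTV 91% → column 90.01–97%. Grid cell → 7.85%.

7.85%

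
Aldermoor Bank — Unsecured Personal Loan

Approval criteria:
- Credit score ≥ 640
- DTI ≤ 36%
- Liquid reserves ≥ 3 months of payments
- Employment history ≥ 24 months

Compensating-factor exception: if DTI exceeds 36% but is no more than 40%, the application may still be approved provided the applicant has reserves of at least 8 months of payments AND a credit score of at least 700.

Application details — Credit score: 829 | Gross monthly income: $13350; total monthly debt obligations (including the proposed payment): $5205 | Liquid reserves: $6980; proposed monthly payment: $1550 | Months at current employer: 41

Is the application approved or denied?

Credit score 829 ≥ 640 (meets base)
DTI = 5,205/13,350 = 39% > 36% — standard DTI limit exceeded.
Liquid reserves cover 6,980/1,550 = 4.5 months — ≥ 3 required
Employment 41 ≥ 24 months
39% falls in the override range (36%–40%), so the compensating-factor test applies.
Override check — reserves: 4.5 mo (short of 8); score: 829 (ok).
Override conditions not both satisfied; exception does not apply.

Denied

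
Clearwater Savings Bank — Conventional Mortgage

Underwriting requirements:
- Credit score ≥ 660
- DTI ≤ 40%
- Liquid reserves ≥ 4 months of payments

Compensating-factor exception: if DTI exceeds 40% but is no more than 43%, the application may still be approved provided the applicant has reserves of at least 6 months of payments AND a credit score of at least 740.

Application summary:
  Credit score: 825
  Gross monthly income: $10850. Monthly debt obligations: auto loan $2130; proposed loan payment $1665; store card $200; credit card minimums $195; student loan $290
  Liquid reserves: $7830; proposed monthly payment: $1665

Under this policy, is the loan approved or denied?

Credit score 825 ≥ 660 (meets base)
Total debts = (2,130 + 1,665 + 200 + 195 + 290) = 4,480. DTI = 4,480/10,850 = 41.3% > 40% — standard DTI limit exceeded.
Reserves = 7,830/1,665 = 4.7 months ≥ 4
DTI 41.3% is within the 40%–43% exception band; checking compensating factors.
Reserves 4.7 < 6 months; credit score 825 ≥ 740.
Compensating-factor requirement not fully met.

Denied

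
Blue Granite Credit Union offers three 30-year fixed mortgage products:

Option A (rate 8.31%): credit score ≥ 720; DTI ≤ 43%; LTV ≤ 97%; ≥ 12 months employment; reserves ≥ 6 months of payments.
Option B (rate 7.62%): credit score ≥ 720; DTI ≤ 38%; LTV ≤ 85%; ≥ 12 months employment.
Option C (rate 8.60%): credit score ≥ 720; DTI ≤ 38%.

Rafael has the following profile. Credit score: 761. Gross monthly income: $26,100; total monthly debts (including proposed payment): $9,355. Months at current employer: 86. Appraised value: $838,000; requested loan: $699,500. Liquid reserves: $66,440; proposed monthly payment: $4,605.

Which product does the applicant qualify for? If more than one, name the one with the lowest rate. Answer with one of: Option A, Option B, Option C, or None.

DTI = 9,355/26,100 = 35.8%.
LTV = 699,500/838,000 = 83.5%.
Reserves = 66,440/4,605 = 14.4 months.
Option A: score 761 ≥ 720; DTI 35.8% ≤ 43%; LTV 83.5% ≤ 97%; employment 86 ≥ 12 mo; reserves 14.4 ≥ 6 mo → qualifies.
Option B: score 761 ≥ 720; DTI 35.8% ≤ 38%; LTV 83.5% ≤ 85%; employment 86 ≥ 12 mo → qualifies.
Option C: score 761 ≥ 720; DTI 35.8% ≤ 38% → qualifies.
Qualifying: Option A, Option B, Option C. Lowest rate is 7.62% → Option B.

Option B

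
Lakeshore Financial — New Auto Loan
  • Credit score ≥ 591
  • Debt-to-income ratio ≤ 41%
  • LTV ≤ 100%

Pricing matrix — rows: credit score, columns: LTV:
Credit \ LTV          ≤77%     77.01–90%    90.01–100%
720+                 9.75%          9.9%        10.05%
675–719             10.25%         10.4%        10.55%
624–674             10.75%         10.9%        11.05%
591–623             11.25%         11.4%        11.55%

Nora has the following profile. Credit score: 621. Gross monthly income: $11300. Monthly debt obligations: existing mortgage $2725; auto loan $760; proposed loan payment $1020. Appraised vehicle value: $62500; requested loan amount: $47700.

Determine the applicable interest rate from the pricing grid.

11.25%

Credit score 621 ≥ 591; Total monthly debts = (2,725 + 760 + 1,020) = 4,505. DTI: 4,505 ÷ 11,300 = 39.9%, within the 41% cap
LTV: 47,700 ÷ 62,500 = 76.3%, within 100% cap
Row: 621 falls in 591–623. Column: 76.3% falls in ≤77%. Rate = 11.25%.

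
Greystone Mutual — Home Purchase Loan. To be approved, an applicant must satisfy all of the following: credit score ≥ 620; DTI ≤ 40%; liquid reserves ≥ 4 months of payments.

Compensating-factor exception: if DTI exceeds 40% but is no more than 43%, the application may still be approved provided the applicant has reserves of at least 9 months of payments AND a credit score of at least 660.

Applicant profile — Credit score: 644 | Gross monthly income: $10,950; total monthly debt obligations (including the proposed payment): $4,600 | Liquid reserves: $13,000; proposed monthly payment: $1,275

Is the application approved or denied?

Credit score 644 ≥ 620 (meets base)
DTI: 4,600 ÷ 10,950 = 42%, over the 40% base limit.
Reserves: 13,000 ÷ 1,275 = 10.2 months (meets 4-month minimum)
42% falls in the override range (40%–43%), so the compensating-factor test applies.
Reserves 10.2 ≥ 9 months; credit score 644 < 660.
Compensating-factor requirement not fully met.

Denied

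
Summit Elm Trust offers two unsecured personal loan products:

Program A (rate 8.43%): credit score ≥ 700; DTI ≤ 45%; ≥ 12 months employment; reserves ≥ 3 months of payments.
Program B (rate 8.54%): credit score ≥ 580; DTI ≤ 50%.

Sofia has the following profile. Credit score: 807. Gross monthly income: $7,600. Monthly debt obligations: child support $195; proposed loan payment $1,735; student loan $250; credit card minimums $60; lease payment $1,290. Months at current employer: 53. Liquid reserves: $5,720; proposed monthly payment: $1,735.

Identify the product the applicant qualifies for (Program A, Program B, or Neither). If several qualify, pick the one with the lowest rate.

Total debts = (195 + 1,735 + 250 + 60 + 1,290) = 3,530; DTI = 3,530/7,600 = 46.4%.
Reserves = 5,720/1,735 = 3.3 months.
Program A: score 807 ≥ 700; DTI 46.4% > 45%; employment 53 ≥ 12 mo; reserves 3.3 ≥ 3 mo → does not qualify.
Program B: score 807 ≥ 580; DTI 46.4% ≤ 50% → qualifies.

Program B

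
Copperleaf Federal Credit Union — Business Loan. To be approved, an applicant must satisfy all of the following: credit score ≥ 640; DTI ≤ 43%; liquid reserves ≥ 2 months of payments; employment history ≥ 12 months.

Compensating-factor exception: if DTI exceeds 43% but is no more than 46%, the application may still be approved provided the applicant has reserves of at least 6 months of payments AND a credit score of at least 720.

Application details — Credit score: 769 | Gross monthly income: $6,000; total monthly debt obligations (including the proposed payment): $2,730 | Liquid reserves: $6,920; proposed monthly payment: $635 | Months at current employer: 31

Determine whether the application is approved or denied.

Approved

Credit score 769 ≥ 640 (meets base)
DTI: 2,730 ÷ 6,000 = 45.5%, over the 43% base limit.
Reserves = 6,920/635 = 10.9 months ≥ 2
Employment 31 ≥ 12 months
DTI 45.5% is within the 43%–46% exception band; checking compensating factors.
Reserves 10.9 ≥ 6 months; credit score 769 ≥ 720.
Both override conditions satisfied; DTI exception granted.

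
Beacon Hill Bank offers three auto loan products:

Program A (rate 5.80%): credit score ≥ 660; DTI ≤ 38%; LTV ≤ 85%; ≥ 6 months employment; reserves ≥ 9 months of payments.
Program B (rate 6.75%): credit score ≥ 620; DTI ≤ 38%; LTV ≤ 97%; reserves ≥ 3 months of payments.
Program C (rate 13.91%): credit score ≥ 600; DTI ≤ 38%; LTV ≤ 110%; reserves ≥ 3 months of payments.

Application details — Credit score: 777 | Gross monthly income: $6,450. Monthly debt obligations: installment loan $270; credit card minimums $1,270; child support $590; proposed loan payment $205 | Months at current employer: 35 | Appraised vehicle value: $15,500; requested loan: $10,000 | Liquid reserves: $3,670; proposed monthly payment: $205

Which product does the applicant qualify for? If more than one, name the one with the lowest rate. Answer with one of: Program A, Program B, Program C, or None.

Program A

Total debts = (270 + 1,270 + 590 + 205) = 2,335; DTI = 2,335/6,450 = 36.2%.
LTV = 10,000/15,500 = 64.5%.
Reserves = 3,670/205 = 17.9 months.
Program A: score 777 ≥ 660; DTI 36.2% ≤ 38%; LTV 64.5% ≤ 85%; employment 35 ≥ 6 mo; reserves 17.9 ≥ 9 mo → qualifies.
Program B: score 777 ≥ 620; DTI 36.2% ≤ 38%; LTV 64.5% ≤ 97%; reserves 17.9 ≥ 3 mo → qualifies.
Program C: score 777 ≥ 600; DTI 36.2% ≤ 38%; LTV 64.5% ≤ 110%; reserves 17.9 ≥ 3 mo → qualifies.
Qualifying: Program A, Program B, Program C. Lowest rate is 5.80% → Program A.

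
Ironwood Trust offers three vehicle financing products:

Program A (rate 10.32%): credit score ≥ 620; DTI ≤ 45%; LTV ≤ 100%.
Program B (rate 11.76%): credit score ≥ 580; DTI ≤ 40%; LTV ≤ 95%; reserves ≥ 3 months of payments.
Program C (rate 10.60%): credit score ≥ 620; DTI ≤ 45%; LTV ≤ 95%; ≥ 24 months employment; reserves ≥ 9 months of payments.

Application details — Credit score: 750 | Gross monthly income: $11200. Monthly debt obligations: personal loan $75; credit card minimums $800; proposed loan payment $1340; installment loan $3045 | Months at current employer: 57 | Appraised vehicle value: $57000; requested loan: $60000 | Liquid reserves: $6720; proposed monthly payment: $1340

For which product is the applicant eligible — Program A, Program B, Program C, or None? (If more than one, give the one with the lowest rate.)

Total debts = (75 + 800 + 1,340 + 3,045) = 5,260; DTI = 5,260/11,200 = 47%.
LTV = 60,000/57,000 = 105.3%.
Reserves = 6,720/1,340 = 5.0 months.
Program A: score 750 ≥ 620; DTI 47% > 45%; LTV 105.3% > 100% → does not qualify.
Program B: score 750 ≥ 580; DTI 47% > 40%; LTV 105.3% > 95%; reserves 5.0 ≥ 3 mo → does not qualify.
Program C: score 750 ≥ 620; DTI 47% > 45%; LTV 105.3% > 95%; employment 57 ≥ 24 mo; reserves 5.0 < 9 mo → does not qualify.

None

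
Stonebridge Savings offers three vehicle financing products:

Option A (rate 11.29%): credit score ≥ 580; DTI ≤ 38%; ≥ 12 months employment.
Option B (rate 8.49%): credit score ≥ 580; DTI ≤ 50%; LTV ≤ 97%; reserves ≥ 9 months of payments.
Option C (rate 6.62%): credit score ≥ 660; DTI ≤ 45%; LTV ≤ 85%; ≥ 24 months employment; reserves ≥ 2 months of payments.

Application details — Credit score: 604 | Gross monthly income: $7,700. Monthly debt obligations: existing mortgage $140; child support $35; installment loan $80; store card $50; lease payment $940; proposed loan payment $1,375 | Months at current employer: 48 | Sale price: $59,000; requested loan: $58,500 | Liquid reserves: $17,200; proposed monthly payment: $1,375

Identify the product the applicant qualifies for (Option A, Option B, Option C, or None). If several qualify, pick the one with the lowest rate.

Option A

Total debts = (140 + 35 + 80 + 50 + 940 + 1,375) = 2,620; DTI = 2,620/7,700 = 34%.
LTV = 58,500/59,000 = 99.2%.
Reserves = 17,200/1,375 = 12.5 months.
Option A: score 604 ≥ 580; DTI 34% ≤ 38%; employment 48 ≥ 12 mo → qualifies.
Option B: score 604 ≥ 580; DTI 34% ≤ 50%; LTV 99.2% > 97%; reserves 12.5 ≥ 9 mo → does not qualify.
Option C: score 604 < 660; DTI 34% ≤ 45%; LTV 99.2% > 85%; employment 48 ≥ 24 mo; reserves 12.5 ≥ 2 mo → does not qualify.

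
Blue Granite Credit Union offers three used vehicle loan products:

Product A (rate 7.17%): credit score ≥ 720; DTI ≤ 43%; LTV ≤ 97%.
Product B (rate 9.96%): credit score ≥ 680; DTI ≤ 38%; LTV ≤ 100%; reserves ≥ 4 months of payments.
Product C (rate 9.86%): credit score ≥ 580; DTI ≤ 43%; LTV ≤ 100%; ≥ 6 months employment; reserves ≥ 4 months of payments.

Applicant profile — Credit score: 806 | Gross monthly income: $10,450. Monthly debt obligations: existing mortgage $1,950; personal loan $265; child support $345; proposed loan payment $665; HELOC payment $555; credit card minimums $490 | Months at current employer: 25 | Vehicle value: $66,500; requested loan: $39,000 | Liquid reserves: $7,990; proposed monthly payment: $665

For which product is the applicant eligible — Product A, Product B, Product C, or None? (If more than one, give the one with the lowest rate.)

Product A

Total debts = (1,950 + 265 + 345 + 665 + 555 + 490) = 4,270; DTI = 4,270/10,450 = 40.9%.
LTV = 39,000/66,500 = 58.6%.
Reserves = 7,990/665 = 12.0 months.
Product A: score 806 ≥ 720; DTI 40.9% ≤ 43%; LTV 58.6% ≤ 97% → qualifies.
Product B: score 806 ≥ 680; DTI 40.9% > 38%; LTV 58.6% ≤ 100%; reserves 12.0 ≥ 4 mo → does not qualify.
Product C: score 806 ≥ 580; DTI 40.9% ≤ 43%; LTV 58.6% ≤ 100%; employment 25 ≥ 6 mo; reserves 12.0 ≥ 4 mo → qualifies.
Qualifying: Product A, Product C. Lowest rate is 7.17% → Product A.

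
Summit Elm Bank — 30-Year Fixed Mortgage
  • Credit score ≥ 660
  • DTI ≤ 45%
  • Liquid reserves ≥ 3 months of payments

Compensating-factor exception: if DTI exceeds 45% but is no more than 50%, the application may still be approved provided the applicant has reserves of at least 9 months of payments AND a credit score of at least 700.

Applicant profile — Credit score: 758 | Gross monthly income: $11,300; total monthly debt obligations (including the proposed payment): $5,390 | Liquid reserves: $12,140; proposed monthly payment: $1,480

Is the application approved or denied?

Credit score 758 ≥ 660 (meets base)
DTI: 5,390 ÷ 11,300 = 47.7%, over the 45% base limit.
Reserves: 12,140 ÷ 1,480 = 8.2 months (meets 3-month minimum)
47.7% falls in the override range (45%–50%), so the compensating-factor test applies.
Reserves 8.2 < 9 months; credit score 758 ≥ 700.
Compensating-factor requirement not fully met.

Denied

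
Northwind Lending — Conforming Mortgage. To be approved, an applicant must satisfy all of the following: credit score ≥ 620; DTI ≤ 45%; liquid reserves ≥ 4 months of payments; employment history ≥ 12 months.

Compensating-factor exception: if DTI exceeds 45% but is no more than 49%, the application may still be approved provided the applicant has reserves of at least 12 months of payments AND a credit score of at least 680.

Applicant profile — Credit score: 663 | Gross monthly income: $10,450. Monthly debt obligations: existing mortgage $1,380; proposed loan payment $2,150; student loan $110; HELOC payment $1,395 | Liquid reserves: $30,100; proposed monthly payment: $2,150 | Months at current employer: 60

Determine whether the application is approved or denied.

Credit score 663 ≥ 620 (meets base)
Total debts = (1,380 + 2,150 + 110 + 1,395) = 5,035. DTI: 5,035 ÷ 10,450 = 48.2%, over the 45% base limit.
Liquid reserves cover 30,100/2,150 = 14.0 months — ≥ 4 required
Employment 60 ≥ 12 months
DTI 48.2% is within the 45%–49% exception band; checking compensating factors.
Reserves 14.0 ≥ 12 months; credit score 663 < 680.
Override conditions not both satisfied; exception does not apply.

Denied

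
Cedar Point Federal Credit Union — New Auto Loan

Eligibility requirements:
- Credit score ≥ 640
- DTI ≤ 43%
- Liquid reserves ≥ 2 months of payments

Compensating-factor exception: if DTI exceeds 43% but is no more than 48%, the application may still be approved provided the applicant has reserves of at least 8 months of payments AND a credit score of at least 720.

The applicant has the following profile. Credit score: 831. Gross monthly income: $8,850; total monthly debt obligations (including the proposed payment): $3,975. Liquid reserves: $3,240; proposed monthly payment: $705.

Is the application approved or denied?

Credit score 831 ≥ 640 (meets base)
DTI = 3,975/8,850 = 44.9% > 43% — standard DTI limit exceeded.
Reserves = 3,240/705 = 4.6 months ≥ 2
DTI 44.9% is within the 43%–48% exception band; checking compensating factors.
Override check — reserves: 4.6 mo (short of 8); score: 831 (ok).
Compensating-factor requirement not fully met.

Denied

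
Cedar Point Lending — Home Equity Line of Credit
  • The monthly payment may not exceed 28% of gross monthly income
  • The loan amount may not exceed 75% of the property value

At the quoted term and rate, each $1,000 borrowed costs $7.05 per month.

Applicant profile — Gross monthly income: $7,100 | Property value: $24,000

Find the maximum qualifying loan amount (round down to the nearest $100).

Payment cap: 28% × $7,100 = $1,988/month.
At $7.05 per $1,000, that supports 1,988/7.05 × 1,000 ≈ $281,985 → $281,900.
LTV cap: 75% × $24,000 = $18,000 → $18,000.
Binding constraint: loan-to-value.

$18,000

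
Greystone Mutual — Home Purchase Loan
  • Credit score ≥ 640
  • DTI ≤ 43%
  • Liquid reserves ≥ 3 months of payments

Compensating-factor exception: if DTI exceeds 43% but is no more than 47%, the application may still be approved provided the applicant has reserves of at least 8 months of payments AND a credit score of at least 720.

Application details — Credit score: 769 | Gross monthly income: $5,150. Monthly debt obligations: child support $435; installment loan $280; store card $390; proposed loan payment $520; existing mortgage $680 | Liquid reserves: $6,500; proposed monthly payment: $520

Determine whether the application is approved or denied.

Approved

Credit score 769 ≥ 640 (meets base)
Total debts = (435 + 280 + 390 + 520 + 680) = 2,305. DTI: 2,305 ÷ 5,150 = 44.8%, over the 43% base limit.
Reserves = 6,500/520 = 12.5 months ≥ 3
44.8% falls in the override range (43%–47%), so the compensating-factor test applies.
Reserves 12.5 ≥ 8 months; credit score 769 ≥ 720.
Both override conditions satisfied; DTI exception granted.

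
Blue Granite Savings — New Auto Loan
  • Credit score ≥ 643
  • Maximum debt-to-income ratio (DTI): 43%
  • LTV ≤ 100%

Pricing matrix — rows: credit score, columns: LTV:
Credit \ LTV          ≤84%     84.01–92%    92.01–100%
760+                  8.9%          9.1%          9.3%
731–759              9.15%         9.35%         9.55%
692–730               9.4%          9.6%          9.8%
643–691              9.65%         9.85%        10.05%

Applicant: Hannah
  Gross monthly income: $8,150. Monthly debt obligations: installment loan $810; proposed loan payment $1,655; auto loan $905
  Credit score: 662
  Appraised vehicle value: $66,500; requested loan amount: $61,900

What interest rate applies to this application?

Credit score 662 ≥ 643; Total monthly debts = (810 + 1,655 + 905) = 3,370. DTI = 3,370/8,150 = 41.3% ≤ 43%
Loan-to-value = 61,900/66,500 = 93.1% — pass (100% max)
Credit 662 → row 643–691; LTV 93.1% → column 92.01–100%. Grid cell → 10.05%.

10.05%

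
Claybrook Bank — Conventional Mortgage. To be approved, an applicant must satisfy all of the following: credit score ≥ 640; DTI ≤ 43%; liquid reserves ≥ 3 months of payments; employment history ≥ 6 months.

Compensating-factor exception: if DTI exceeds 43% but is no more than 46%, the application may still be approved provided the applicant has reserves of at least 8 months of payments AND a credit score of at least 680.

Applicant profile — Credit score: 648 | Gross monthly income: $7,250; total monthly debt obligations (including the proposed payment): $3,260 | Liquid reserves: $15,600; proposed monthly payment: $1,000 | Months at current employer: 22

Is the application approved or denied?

Credit score 648 ≥ 640 (meets base)
DTI = 3,260/7,250 = 45% > 43% — standard DTI limit exceeded.
Reserves: 15,600 ÷ 1,000 = 15.6 months (meets 3-month minimum)
Employment 22 ≥ 6 months
DTI 45% is within the 43%–46% exception band; checking compensating factors.
Override check — reserves: 15.6 mo (ok); score: 648 (below 680).
Override conditions not both satisfied; exception does not apply.

Denied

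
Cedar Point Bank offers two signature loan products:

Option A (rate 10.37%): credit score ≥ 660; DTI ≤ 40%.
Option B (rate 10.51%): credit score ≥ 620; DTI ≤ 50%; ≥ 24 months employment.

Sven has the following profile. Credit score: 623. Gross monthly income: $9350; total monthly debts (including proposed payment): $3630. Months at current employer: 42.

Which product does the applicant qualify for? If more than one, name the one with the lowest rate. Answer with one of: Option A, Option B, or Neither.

Option B

DTI = 3,630/9,350 = 38.8%.
Option A: score 623 < 660; DTI 38.8% ≤ 40% → does not qualify.
Option B: score 623 ≥ 620; DTI 38.8% ≤ 50%; employment 42 ≥ 24 mo → qualifies.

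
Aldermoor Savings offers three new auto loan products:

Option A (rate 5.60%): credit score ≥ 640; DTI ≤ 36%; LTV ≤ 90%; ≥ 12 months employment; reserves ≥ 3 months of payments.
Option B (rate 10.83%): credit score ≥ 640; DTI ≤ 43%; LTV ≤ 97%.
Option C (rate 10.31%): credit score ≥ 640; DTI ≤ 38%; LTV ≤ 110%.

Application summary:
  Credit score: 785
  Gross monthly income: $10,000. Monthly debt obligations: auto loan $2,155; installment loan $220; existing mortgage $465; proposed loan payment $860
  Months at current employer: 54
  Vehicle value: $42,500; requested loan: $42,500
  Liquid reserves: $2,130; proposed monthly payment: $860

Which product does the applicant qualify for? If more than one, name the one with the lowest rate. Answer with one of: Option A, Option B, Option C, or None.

Option C

Total debts = (2,155 + 220 + 465 + 860) = 3,700; DTI = 3,700/10,000 = 37%.
LTV = 42,500/42,500 = 100%.
Reserves = 2,130/860 = 2.5 months.
Option A: score 785 ≥ 640; DTI 37% > 36%; LTV 100% > 90%; employment 54 ≥ 12 mo; reserves 2.5 < 3 mo → does not qualify.
Option B: score 785 ≥ 640; DTI 37% ≤ 43%; LTV 100% > 97% → does not qualify.
Option C: score 785 ≥ 640; DTI 37% ≤ 38%; LTV 100% ≤ 110% → qualifies.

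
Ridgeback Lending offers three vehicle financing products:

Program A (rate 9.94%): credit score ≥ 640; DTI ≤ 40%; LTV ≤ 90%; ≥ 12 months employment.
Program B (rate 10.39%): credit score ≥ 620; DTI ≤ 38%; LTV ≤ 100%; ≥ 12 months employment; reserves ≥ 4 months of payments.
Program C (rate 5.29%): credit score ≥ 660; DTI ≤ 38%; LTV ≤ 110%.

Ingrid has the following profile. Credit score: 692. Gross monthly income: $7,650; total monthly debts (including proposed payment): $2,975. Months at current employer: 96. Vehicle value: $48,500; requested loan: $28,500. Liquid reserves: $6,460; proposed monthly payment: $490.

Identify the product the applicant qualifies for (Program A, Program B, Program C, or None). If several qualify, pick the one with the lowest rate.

DTI = 2,975/7,650 = 38.9%.
LTV = 28,500/48,500 = 58.8%.
Reserves = 6,460/490 = 13.2 months.
Program A: score 692 ≥ 640; DTI 38.9% ≤ 40%; LTV 58.8% ≤ 90%; employment 96 ≥ 12 mo → qualifies.
Program B: score 692 ≥ 620; DTI 38.9% > 38%; LTV 58.8% ≤ 100%; employment 96 ≥ 12 mo; reserves 13.2 ≥ 4 mo → does not qualify.
Program C: score 692 ≥ 660; DTI 38.9% > 38%; LTV 58.8% ≤ 110% → does not qualify.

Program A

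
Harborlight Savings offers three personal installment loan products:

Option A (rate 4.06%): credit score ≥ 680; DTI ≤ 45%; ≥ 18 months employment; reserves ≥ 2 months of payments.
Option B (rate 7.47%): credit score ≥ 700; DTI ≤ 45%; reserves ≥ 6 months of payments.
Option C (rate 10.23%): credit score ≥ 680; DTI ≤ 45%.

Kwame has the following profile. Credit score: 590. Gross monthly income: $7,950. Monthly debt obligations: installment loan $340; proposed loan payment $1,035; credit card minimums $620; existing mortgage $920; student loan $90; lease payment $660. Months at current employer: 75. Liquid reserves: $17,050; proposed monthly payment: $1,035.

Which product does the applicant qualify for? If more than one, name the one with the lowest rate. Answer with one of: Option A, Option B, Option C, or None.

Total debts = (340 + 1,035 + 620 + 920 + 90 + 660) = 3,665; DTI = 3,665/7,950 = 46.1%.
Reserves = 17,050/1,035 = 16.5 months.
Option A: score 590 < 680; DTI 46.1% > 45%; employment 75 ≥ 18 mo; reserves 16.5 ≥ 2 mo → does not qualify.
Option B: score 590 < 700; DTI 46.1% > 45%; reserves 16.5 ≥ 6 mo → does not qualify.
Option C: score 590 < 680; DTI 46.1% > 45% → does not qualify.

None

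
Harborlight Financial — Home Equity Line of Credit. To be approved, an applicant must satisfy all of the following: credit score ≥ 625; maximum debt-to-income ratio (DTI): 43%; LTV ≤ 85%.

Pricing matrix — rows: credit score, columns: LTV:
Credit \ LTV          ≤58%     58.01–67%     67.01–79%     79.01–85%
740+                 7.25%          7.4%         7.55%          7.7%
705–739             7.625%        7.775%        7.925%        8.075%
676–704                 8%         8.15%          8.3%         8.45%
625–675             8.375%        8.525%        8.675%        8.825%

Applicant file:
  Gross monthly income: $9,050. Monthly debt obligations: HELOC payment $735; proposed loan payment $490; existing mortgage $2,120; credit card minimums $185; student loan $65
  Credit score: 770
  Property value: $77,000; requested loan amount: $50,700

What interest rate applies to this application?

Credit score 770 ≥ 625; Total monthly debts = (735 + 490 + 2,120 + 185 + 65) = 3,595. DTI: 3,595 ÷ 9,050 = 39.7%, within the 43% cap
LTV = 50,700/77,000 = 65.8% ≤ 85%
Score 770 is in the 740+ band; LTV 65.8% is in the 58.01–67% band → 7.4%.

7.4%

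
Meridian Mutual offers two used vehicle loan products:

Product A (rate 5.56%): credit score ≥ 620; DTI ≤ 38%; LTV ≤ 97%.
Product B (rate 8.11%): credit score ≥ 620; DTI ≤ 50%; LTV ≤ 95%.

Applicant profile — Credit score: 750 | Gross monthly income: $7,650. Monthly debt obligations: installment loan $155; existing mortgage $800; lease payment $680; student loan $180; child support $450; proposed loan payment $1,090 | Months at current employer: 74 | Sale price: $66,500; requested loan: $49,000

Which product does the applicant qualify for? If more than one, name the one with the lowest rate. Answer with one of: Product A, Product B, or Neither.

Product B

Total debts = (155 + 800 + 680 + 180 + 450 + 1,090) = 3,355; DTI = 3,355/7,650 = 43.9%.
LTV = 49,000/66,500 = 73.7%.
Product A: score 750 ≥ 620; DTI 43.9% > 38%; LTV 73.7% ≤ 97% → does not qualify.
Product B: score 750 ≥ 620; DTI 43.9% ≤ 50%; LTV 73.7% ≤ 95% → qualifies.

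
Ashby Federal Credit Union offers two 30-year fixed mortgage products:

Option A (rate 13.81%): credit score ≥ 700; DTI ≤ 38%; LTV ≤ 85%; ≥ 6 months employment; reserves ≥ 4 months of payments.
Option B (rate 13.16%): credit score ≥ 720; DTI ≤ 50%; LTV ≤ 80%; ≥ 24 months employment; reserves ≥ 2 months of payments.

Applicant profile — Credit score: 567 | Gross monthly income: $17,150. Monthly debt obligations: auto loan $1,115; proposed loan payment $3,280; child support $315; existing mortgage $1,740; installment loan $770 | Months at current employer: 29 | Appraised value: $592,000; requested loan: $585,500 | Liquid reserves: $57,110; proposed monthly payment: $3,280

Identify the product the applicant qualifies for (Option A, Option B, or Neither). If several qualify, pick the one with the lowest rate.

Total debts = (1,115 + 3,280 + 315 + 1,740 + 770) = 7,220; DTI = 7,220/17,150 = 42.1%.
LTV = 585,500/592,000 = 98.9%.
Reserves = 57,110/3,280 = 17.4 months.
Option A: score 567 < 700; DTI 42.1% > 38%; LTV 98.9% > 85%; employment 29 ≥ 6 mo; reserves 17.4 ≥ 4 mo → does not qualify.
Option B: score 567 < 720; DTI 42.1% ≤ 50%; LTV 98.9% > 80%; employment 29 ≥ 24 mo; reserves 17.4 ≥ 2 mo → does not qualify.

Neither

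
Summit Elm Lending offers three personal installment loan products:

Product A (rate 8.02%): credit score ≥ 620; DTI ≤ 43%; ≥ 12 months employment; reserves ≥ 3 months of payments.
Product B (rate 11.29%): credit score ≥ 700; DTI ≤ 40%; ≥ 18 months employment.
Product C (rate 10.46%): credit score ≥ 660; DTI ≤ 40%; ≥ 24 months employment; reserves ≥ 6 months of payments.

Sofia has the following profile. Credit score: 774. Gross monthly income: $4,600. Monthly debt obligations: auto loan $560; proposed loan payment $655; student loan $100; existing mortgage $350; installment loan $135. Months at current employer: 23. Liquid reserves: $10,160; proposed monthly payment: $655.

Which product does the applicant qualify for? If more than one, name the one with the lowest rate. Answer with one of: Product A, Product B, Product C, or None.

Total debts = (560 + 655 + 100 + 350 + 135) = 1,800; DTI = 1,800/4,600 = 39.1%.
Reserves = 10,160/655 = 15.5 months.
Product A: score 774 ≥ 620; DTI 39.1% ≤ 43%; employment 23 ≥ 12 mo; reserves 15.5 ≥ 3 mo → qualifies.
Product B: score 774 ≥ 700; DTI 39.1% ≤ 40%; employment 23 ≥ 18 mo → qualifies.
Product C: score 774 ≥ 660; DTI 39.1% ≤ 40%; employment 23 < 24 mo; reserves 15.5 ≥ 6 mo → does not qualify.
Qualifying: Product A, Product B. Lowest rate is 8.02% → Product A.

Product A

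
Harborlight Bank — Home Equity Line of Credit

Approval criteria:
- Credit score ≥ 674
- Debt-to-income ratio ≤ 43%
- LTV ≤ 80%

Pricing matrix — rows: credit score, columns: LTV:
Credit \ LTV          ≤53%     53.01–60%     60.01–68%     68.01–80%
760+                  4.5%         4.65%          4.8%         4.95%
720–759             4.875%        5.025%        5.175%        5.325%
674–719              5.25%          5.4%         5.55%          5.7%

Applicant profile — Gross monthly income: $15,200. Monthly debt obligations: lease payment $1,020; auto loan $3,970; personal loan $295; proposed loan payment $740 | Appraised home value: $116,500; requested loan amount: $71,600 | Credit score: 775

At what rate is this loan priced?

4.8%

Credit score 775 ≥ 674; Total monthly debts = (1,020 + 3,970 + 295 + 740) = 6,025. Debt-to-income = 6,025/15,200 = 39.6% — meets 43% limit
LTV = 71,600/116,500 = 61.5% ≤ 80%
Row: 775 falls in 760+. Column: 61.5% falls in 60.01–68%. Rate = 4.8%.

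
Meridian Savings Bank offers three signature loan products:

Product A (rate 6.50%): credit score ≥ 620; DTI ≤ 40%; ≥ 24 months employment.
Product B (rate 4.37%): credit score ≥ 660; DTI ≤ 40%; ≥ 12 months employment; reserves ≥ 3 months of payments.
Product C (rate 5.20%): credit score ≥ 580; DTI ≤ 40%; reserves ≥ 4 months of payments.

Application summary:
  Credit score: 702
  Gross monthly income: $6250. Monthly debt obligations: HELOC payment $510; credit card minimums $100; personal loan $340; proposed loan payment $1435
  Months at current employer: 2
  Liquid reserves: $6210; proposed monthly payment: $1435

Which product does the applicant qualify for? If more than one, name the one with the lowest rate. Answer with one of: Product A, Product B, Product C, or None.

Product C

Total debts = (510 + 100 + 340 + 1,435) = 2,385; DTI = 2,385/6,250 = 38.2%.
Reserves = 6,210/1,435 = 4.3 months.
Product A: score 702 ≥ 620; DTI 38.2% ≤ 40%; employment 2 < 24 mo → does not qualify.
Product B: score 702 ≥ 660; DTI 38.2% ≤ 40%; employment 2 < 12 mo; reserves 4.3 ≥ 3 mo → does not qualify.
Product C: score 702 ≥ 580; DTI 38.2% ≤ 40%; reserves 4.3 ≥ 4 mo → qualifies.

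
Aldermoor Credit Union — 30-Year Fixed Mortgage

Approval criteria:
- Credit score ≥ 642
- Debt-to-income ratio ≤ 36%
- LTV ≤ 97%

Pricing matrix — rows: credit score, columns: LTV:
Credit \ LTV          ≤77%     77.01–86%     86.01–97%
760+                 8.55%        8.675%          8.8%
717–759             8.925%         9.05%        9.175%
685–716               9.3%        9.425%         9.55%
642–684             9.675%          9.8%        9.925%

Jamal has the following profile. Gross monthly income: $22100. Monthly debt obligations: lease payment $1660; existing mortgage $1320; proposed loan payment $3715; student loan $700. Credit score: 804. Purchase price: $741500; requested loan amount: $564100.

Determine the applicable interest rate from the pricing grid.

8.55%

Credit score 804 ≥ 642; Total monthly debts = (1,660 + 1,320 + 3,715 + 700) = 7,395. DTI = 7,395/22,100 = 33.5% ≤ 36%
LTV: 564,100 ÷ 741,500 = 76.1%, within 97% cap
Credit 804 → row 760+; LTV 76.1% → column ≤77%. Grid cell → 8.55%.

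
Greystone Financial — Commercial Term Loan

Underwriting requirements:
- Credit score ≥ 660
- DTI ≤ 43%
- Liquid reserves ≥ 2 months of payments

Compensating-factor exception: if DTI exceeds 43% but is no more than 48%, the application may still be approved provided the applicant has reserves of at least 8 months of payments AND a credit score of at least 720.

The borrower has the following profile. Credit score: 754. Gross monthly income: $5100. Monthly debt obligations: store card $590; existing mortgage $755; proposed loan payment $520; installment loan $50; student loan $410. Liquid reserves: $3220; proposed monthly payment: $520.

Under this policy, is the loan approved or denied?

Denied

Credit score 754 ≥ 660 (meets base)
Total debts = (590 + 755 + 520 + 50 + 410) = 2,325. DTI: 2,325 ÷ 5,100 = 45.6%, over the 43% base limit.
Liquid reserves cover 3,220/520 = 6.2 months — ≥ 2 required
DTI 45.6% is within the 43%–48% exception band; checking compensating factors.
Override check — reserves: 6.2 mo (short of 8); score: 754 (ok).
Compensating-factor requirement not fully met.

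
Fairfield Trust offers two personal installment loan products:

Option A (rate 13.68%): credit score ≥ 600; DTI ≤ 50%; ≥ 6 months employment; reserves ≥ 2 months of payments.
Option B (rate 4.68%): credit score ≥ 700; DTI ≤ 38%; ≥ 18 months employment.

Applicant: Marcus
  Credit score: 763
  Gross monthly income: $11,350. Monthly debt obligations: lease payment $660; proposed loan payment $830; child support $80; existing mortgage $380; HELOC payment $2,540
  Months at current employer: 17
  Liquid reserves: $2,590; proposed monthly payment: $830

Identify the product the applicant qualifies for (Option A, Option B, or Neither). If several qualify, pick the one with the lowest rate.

Option A

Total debts = (660 + 830 + 80 + 380 + 2,540) = 4,490; DTI = 4,490/11,350 = 39.6%.
Reserves = 2,590/830 = 3.1 months.
Option A: score 763 ≥ 600; DTI 39.6% ≤ 50%; employment 17 ≥ 6 mo; reserves 3.1 ≥ 2 mo → qualifies.
Option B: score 763 ≥ 700; DTI 39.6% > 38%; employment 17 < 18 mo → does not qualify.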